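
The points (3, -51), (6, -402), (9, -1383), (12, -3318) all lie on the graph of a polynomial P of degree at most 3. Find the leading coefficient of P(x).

-2

Write P(x) = ax^3 + bx^2 + cx + d. Substituting each data point gives a linear system:
  27a + 9b + 3c + d = -51
  216a + 36b + 6c + d = -402
  729a + 81b + 9c + d = -1383
  1728a + 144b + 12c + d = -3318
Solving the system yields a = -2, b = 1, c = 0, d = -6.
So P(x) = -2x³ + x² - 6.
The leading coefficient is -2.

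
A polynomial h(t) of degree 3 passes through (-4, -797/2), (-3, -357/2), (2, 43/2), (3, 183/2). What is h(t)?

Write h(t) = at^3 + bt^2 + ct + d. Substituting each data point gives a linear system:
  -64a + 16b - 4c + d = -797/2
  -27a + 9b - 3c + d = -357/2
  8a + 4b + 2c + d = 43/2
  27a + 9b + 3c + d = 183/2
Solving the system yields a = 5, b = -5, c = 0, d = 3/2.
So h(t) = 5t^3 - 5t^2 + 3/2.
Check: h(2) = 43/2. ✓

h(t) = 5t^3 - 5t^2 + 3/2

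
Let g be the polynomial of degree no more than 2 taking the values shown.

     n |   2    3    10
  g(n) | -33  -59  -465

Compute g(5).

-135

Write g(n) = an^2 + bn + c. Substituting each data point gives a linear system:
  4a + 2b + c = -33
  9a + 3b + c = -59
  100a + 10b + c = -465
Solving the system yields a = -4, b = -6, c = -5.
So g(n) = -4n² - 6n - 5.
Then g(5) = -135.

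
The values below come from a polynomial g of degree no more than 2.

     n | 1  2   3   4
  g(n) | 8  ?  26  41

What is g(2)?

On equispaced nodes a degree-2 polynomial has vanishing third forward difference, so
  - g(1) + 3·g(2) - 3·g(3) + g(4) = 0.
Substituting the known values and solving for g(2):
  3·g(2) = 45
  g(2) = 15.

15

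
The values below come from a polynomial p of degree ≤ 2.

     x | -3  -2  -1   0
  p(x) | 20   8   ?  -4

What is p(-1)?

The 3 known points determine the degree-2 polynomial uniquely.
Write p(x) = ax^2 + bx + c. Substituting each data point gives a linear system:
  9a - 3b + c = 20
  4a - 2b + c = 8
  c = -4
Solving the system yields a = 2, b = -2, c = -4.
So p(x) = 2x² - 2x - 4.
Then p(-1) = 0.

0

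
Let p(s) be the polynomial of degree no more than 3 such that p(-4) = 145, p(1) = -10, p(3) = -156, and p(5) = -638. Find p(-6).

627

Using the Lagrange interpolation formula with nodes -4, 1, 3, 5:
  L_0(s) = (s - 1)(s - 3)(s - 5) / -315
  L_1(s) = (s + 4)(s - 3)(s - 5) / 40
  L_2(s) = (s + 4)(s - 1)(s - 5) / -28
  L_3(s) = (s + 4)(s - 1)(s - 3) / 72
Then p(s) = 145·L_0(s) - 10·L_1(s) - 156·L_2(s) - 638·L_3(s).
Expanding and collecting terms gives p(s) = -4s^3 - 6s^2 + 3s - 3.
Evaluating at s = -6: p(-6) = 627.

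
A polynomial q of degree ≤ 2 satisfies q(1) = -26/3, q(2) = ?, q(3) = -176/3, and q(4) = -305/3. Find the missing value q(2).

The 3 known points determine the degree-2 polynomial uniquely.
Write q(n) = an^2 + bn + c. Substituting each data point gives a linear system:
  a + b + c = -26/3
  9a + 3b + c = -176/3
  16a + 4b + c = -305/3
Solving the system yields a = -6, b = -1, c = -5/3.
So q(n) = -6n^2 - n - 5/3.
Then q(2) = -83/3.

-83/3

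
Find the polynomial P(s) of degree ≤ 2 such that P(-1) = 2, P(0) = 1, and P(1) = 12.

P(s) = 6s^2 + 5s + 1

Write P(s) = as^2 + bs + c. Substituting each data point gives a linear system:
  a - b + c = 2
  c = 1
  a + b + c = 12
Solving the system yields a = 6, b = 5, c = 1.
So P(s) = 6s^2 + 5s + 1.
Check: P(-1) = 2. ✓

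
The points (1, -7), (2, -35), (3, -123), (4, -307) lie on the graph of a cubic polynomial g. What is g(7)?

Write g(s) = as^3 + bs^2 + cs + d. Substituting each data point gives a linear system:
  a + b + c + d = -7
  8a + 4b + 2c + d = -35
  27a + 9b + 3c + d = -123
  64a + 16b + 4c + d = -307
Solving the system yields a = -6, b = 6, c = -4, d = -3.
So g(s) = -6s^3 + 6s^2 - 4s - 3.
Then g(7) = -1795.

-1795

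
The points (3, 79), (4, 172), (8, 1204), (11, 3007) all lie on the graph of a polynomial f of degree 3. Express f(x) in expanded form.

Write f(x) = ax^3 + bx^2 + cx + d. Substituting each data point gives a linear system:
  27a + 9b + 3c + d = 79
  64a + 16b + 4c + d = 172
  512a + 64b + 8c + d = 1204
  1331a + 121b + 11c + d = 3007
Solving the system yields a = 2, b = 3, c = -2, d = 4.
So f(x) = 2x³ + 3x² - 2x + 4.
Check: f(4) = 172. ✓

f(x) = 2x^3 + 3x^2 - 2x + 4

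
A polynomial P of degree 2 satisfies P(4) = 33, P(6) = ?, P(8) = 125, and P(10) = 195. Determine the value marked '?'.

71

The 3 known points determine the degree-2 polynomial uniquely.
Write P(u) = au^2 + bu + c. Substituting each data point gives a linear system:
  16a + 4b + c = 33
  64a + 8b + c = 125
  100a + 10b + c = 195
Solving the system yields a = 2, b = -1, c = 5.
So P(u) = 2u² - u + 5.
Then P(6) = 71.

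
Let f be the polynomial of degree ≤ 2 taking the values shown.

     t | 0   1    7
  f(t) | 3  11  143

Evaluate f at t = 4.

59

Using the Lagrange interpolation formula with nodes 0, 1, 7:
  L_0(t) = (t - 1)(t - 7) / 7
  L_1(t) = t(t - 7) / -6
  L_2(t) = t(t - 1) / 42
Then f(t) = 3·L_0(t) + 11·L_1(t) + 143·L_2(t).
Expanding and collecting terms gives f(t) = 2t^2 + 6t + 3.
Evaluating at t = 4: f(4) = 59.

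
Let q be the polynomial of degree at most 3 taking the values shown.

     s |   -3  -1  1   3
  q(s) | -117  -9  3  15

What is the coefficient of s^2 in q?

-6

Write q(s) = as^3 + bs^2 + cs + d. Substituting each data point gives a linear system:
  -27a + 9b - 3c + d = -117
  -a + b - c + d = -9
  a + b + c + d = 3
  27a + 9b + 3c + d = 15
Solving the system yields a = 2, b = -6, c = 4, d = 3.
So q(s) = 2s³ - 6s² + 4s + 3.
The coefficient of s^2 is -6.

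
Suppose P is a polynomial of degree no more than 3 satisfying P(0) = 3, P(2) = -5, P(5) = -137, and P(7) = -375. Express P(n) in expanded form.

P(n) = -n^3 - n^2 + 2n + 3

Using the Lagrange interpolation formula with nodes 0, 2, 5, 7:
  L_0(n) = (n - 2)(n - 5)(n - 7) / -70
  L_1(n) = n(n - 5)(n - 7) / 30
  L_2(n) = n(n - 2)(n - 7) / -30
  L_3(n) = n(n - 2)(n - 5) / 70
Then P(n) = 3·L_0(n) - 5·L_1(n) - 137·L_2(n) - 375·L_3(n).
Expanding and collecting terms gives P(n) = -n³ - n² + 2n + 3.
Check: P(0) = 3. ✓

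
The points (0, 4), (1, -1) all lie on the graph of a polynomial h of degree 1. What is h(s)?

Using the Lagrange interpolation formula with nodes 0, 1:
  L_0(s) = (s - 1) / -1
  L_1(s) = s / 1
Then h(s) = 4·L_0(s) - 1·L_1(s).
Expanding and collecting terms gives h(s) = -5s + 4.
Check: h(0) = 4. ✓

h(s) = -5s + 4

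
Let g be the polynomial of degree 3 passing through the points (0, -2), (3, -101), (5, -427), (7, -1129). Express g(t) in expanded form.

g(t) = -3t^3 - 2t^2 - 2

Write g(t) = at^3 + bt^2 + ct + d. Substituting each data point gives a linear system:
  d = -2
  27a + 9b + 3c + d = -101
  125a + 25b + 5c + d = -427
  343a + 49b + 7c + d = -1129
Solving the system yields a = -3, b = -2, c = 0, d = -2.
So g(t) = -3t^3 - 2t^2 - 2.
Check: g(7) = -1129. ✓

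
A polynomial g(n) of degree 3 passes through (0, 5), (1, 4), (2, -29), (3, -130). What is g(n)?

Write g(n) = an^3 + bn^2 + cn + d. Substituting each data point gives a linear system:
  d = 5
  a + b + c + d = 4
  8a + 4b + 2c + d = -29
  27a + 9b + 3c + d = -130
Solving the system yields a = -6, b = 2, c = 3, d = 5.
So g(n) = -6n³ + 2n² + 3n + 5.
Check: g(1) = 4. ✓

g(n) = -6n^3 + 2n^2 + 3n + 5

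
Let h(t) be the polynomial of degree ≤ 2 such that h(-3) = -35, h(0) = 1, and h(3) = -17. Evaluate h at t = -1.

Write h(t) = at^2 + bt + c. Substituting each data point gives a linear system:
  9a - 3b + c = -35
  c = 1
  9a + 3b + c = -17
Solving the system yields a = -3, b = 3, c = 1.
So h(t) = -3t^2 + 3t + 1.
Then h(-1) = -5.

-5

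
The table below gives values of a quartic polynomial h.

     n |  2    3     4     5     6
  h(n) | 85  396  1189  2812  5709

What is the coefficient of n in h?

Write h(n) = an^4 + bn^3 + cn^2 + dn + e. Substituting each data point gives a linear system:
  16a + 8b + 4c + 2d + e = 85
  81a + 27b + 9c + 3d + e = 396
  256a + 64b + 16c + 4d + e = 1189
  625a + 125b + 25c + 5d + e = 2812
  1296a + 216b + 36c + 6d + e = 5709
Solving the system yields a = 4, b = 2, c = 3, d = -2, e = -3.
So h(n) = 4n^4 + 2n^3 + 3n^2 - 2n - 3.
The coefficient of n is -2.

-2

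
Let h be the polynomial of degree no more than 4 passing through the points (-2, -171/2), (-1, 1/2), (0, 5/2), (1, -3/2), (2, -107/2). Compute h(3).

-631/2

Forward differences of the values at n = -2, -1, 0, 1, 2:
  h  : -171/2  1/2  5/2  -3/2  -107/2
  Δ  : 86  2  -4  -52
  Δ^2: -84  -6  -48
  Δ^3: 78  -42
  Δ^4: -120
The fourth differences are constant, confirming degree 4.
Interpolating (Newton forward form) and evaluating at n = 3 gives h(3) = -631/2.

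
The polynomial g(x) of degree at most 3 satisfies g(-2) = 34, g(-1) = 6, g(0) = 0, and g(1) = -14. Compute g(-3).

Using the Lagrange interpolation formula with nodes -2, -1, 0, 1:
  L_0(x) = (x + 1)x(x - 1) / -6
  L_1(x) = (x + 2)x(x - 1) / 2
  L_2(x) = (x + 2)(x + 1)(x - 1) / -2
  L_3(x) = (x + 2)(x + 1)x / 6
Then g(x) = 34·L_0(x) + 6·L_1(x) + 0·L_2(x) - 14·L_3(x).
Expanding and collecting terms gives g(x) = -5x³ - 4x² - 5x.
Evaluating at x = -3: g(-3) = 114.

114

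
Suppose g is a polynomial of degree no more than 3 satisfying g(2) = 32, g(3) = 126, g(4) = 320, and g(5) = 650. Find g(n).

Using the Lagrange interpolation formula with nodes 2, 3, 4, 5:
  L_0(n) = (n - 3)(n - 4)(n - 5) / -6
  L_1(n) = (n - 2)(n - 4)(n - 5) / 2
  L_2(n) = (n - 2)(n - 3)(n - 5) / -2
  L_3(n) = (n - 2)(n - 3)(n - 4) / 6
Then g(n) = 32·L_0(n) + 126·L_1(n) + 320·L_2(n) + 650·L_3(n).
Expanding and collecting terms gives g(n) = 6n^3 - 4n^2.
Check: g(4) = 320. ✓

g(n) = 6n^3 - 4n^2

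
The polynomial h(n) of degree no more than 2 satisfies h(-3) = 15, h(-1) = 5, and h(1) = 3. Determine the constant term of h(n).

3

Write h(n) = an^2 + bn + c. Substituting each data point gives a linear system:
  9a - 3b + c = 15
  a - b + c = 5
  a + b + c = 3
Solving the system yields a = 1, b = -1, c = 3.
So h(n) = n^2 - n + 3.
The constant term is 3.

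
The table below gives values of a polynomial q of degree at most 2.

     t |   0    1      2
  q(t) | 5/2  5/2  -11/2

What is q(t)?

q(t) = -4t^2 + 4t + 5/2

Using the Lagrange interpolation formula with nodes 0, 1, 2:
  L_0(t) = (t - 1)(t - 2) / 2
  L_1(t) = t(t - 2) / -1
  L_2(t) = t(t - 1) / 2
Then q(t) = 5/2·L_0(t) + 5/2·L_1(t) - 11/2·L_2(t).
Expanding and collecting terms gives q(t) = -4t² + 4t + 5/2.
Check: q(1) = 5/2. ✓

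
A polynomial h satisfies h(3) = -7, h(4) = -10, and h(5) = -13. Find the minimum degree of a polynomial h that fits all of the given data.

Forward differences of the values at s = 3, 4, 5:
  h  : -7  -10  -13
  Δ  : -3  -3
  Δ^2: 0
The first differences are constant (-3) and nonzero, while all higher differences vanish, so the minimal degree is 1.

1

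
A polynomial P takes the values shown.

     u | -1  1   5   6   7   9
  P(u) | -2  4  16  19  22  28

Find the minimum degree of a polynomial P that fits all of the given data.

Divided differences on the nodes -1, 1, 5, 6, 7, 9:
  order 0: -2  4  16  19  22  28
  order 1: 3  3  3  3  3
  order 2: 0  0  0  0
  order 3: 0  0  0
  order 4: 0  0
  order 5: 0
The order-1 divided differences are all 3 (nonzero) and every higher order vanishes, so the data lies on a polynomial of degree exactly 1.

1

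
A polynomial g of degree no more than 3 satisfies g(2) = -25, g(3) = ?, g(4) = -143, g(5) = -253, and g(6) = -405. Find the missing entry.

-69

The 4 known points determine the degree-3 polynomial uniquely.
Write g(t) = at^3 + bt^2 + ct + d. Substituting each data point gives a linear system:
  8a + 4b + 2c + d = -25
  64a + 16b + 4c + d = -143
  125a + 25b + 5c + d = -253
  216a + 36b + 6c + d = -405
Solving the system yields a = -1, b = -6, c = 5, d = -3.
So g(t) = -t^3 - 6t^2 + 5t - 3.
Then g(3) = -69.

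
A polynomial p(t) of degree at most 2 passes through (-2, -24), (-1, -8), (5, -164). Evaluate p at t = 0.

-4

Write p(t) = at^2 + bt + c. Substituting each data point gives a linear system:
  4a - 2b + c = -24
  a - b + c = -8
  25a + 5b + c = -164
Solving the system yields a = -6, b = -2, c = -4.
So p(t) = -6t^2 - 2t - 4.
Then p(0) = -4.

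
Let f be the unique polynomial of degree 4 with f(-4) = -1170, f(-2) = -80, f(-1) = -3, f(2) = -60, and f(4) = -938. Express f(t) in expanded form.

f(t) = -4t^4 + 2t^3 - 2t^2 - 3t + 2

Write f(t) = at^4 + bt^3 + ct^2 + dt + e. Substituting each data point gives a linear system:
  256a - 64b + 16c - 4d + e = -1170
  16a - 8b + 4c - 2d + e = -80
  a - b + c - d + e = -3
  16a + 8b + 4c + 2d + e = -60
  256a + 64b + 16c + 4d + e = -938
Solving the system yields a = -4, b = 2, c = -2, d = -3, e = 2.
So f(t) = -4t^4 + 2t^3 - 2t^2 - 3t + 2.
Check: f(2) = -60. ✓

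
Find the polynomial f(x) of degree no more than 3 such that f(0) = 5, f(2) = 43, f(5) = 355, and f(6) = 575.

Write f(x) = ax^3 + bx^2 + cx + d. Substituting each data point gives a linear system:
  d = 5
  8a + 4b + 2c + d = 43
  125a + 25b + 5c + d = 355
  216a + 36b + 6c + d = 575
Solving the system yields a = 2, b = 3, c = 5, d = 5.
So f(x) = 2x^3 + 3x^2 + 5x + 5.
Check: f(6) = 575. ✓

f(x) = 2x^3 + 3x^2 + 5x + 5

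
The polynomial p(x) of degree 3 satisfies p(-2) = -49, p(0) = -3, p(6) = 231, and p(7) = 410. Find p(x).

Write p(x) = ax^3 + bx^2 + cx + d. Substituting each data point gives a linear system:
  -8a + 4b - 2c + d = -49
  d = -3
  216a + 36b + 6c + d = 231
  343a + 49b + 7c + d = 410
Solving the system yields a = 2, b = -6, c = 3, d = -3.
So p(x) = 2x^3 - 6x^2 + 3x - 3.
Check: p(-2) = -49. ✓

p(x) = 2x^3 - 6x^2 + 3x - 3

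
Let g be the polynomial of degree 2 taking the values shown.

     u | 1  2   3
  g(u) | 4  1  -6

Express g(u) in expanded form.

Write g(u) = au^2 + bu + c. Substituting each data point gives a linear system:
  a + b + c = 4
  4a + 2b + c = 1
  9a + 3b + c = -6
Solving the system yields a = -2, b = 3, c = 3.
So g(u) = -2u² + 3u + 3.
Check: g(2) = 1. ✓

g(u) = -2u^2 + 3u + 3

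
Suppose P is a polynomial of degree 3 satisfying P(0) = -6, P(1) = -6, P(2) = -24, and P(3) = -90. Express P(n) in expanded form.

Write P(n) = an^3 + bn^2 + cn + d. Substituting each data point gives a linear system:
  d = -6
  a + b + c + d = -6
  8a + 4b + 2c + d = -24
  27a + 9b + 3c + d = -90
Solving the system yields a = -5, b = 6, c = -1, d = -6.
So P(n) = -5n^3 + 6n^2 - n - 6.
Check: P(0) = -6. ✓

P(n) = -5n^3 + 6n^2 - n - 6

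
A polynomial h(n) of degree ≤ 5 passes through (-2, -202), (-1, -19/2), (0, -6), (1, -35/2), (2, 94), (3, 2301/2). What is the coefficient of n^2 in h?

-6

Write h(n) = an^5 + bn^4 + cn^3 + dn^2 + en + k. Substituting each data point gives a linear system:
  -32a + 16b - 8c + 4d - 2e + k = -202
  -a + b - c + d - e + k = -19/2
  k = -6
  a + b + c + d + e + k = -35/2
  32a + 16b + 8c + 4d + 2e + k = 94
  243a + 81b + 27c + 9d + 3e + k = 2301/2
Solving the system yields a = 6, b = -3/2, c = -4, d = -6, e = -6, k = -6.
So h(n) = 6n^5 - (3/2)n^4 - 4n^3 - 6n^2 - 6n - 6.
The coefficient of n^2 is -6.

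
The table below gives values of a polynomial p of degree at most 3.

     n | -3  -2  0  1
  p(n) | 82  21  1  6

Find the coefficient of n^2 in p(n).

2

Write p(n) = an^3 + bn^2 + cn + d. Substituting each data point gives a linear system:
  -27a + 9b - 3c + d = 82
  -8a + 4b - 2c + d = 21
  d = 1
  a + b + c + d = 6
Solving the system yields a = -3, b = 2, c = 6, d = 1.
So p(n) = -3n^3 + 2n^2 + 6n + 1.
The coefficient of n^2 is 2.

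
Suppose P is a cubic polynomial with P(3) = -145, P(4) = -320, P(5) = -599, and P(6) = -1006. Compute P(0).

-4

Forward differences of the values at x = 3, 4, 5, 6:
  P  : -145  -320  -599  -1006
  Δ  : -175  -279  -407
  Δ^2: -104  -128
  Δ^3: -24
The third differences are constant, confirming degree 3.
Interpolating (Newton forward form) and evaluating at x = 0 gives P(0) = -4.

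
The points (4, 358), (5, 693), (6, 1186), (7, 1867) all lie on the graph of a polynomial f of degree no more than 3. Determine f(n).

f(n) = 5n^3 + 4n^2 - 6n - 2

Write f(n) = an^3 + bn^2 + cn + d. Substituting each data point gives a linear system:
  64a + 16b + 4c + d = 358
  125a + 25b + 5c + d = 693
  216a + 36b + 6c + d = 1186
  343a + 49b + 7c + d = 1867
Solving the system yields a = 5, b = 4, c = -6, d = -2.
So f(n) = 5n^3 + 4n^2 - 6n - 2.
Check: f(4) = 358. ✓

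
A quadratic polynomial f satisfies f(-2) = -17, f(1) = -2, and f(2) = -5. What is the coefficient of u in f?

3

Write f(u) = au^2 + bu + c. Substituting each data point gives a linear system:
  4a - 2b + c = -17
  a + b + c = -2
  4a + 2b + c = -5
Solving the system yields a = -2, b = 3, c = -3.
So f(u) = -2u^2 + 3u - 3.
The coefficient of u is 3.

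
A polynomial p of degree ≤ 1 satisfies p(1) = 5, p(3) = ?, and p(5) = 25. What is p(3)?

15

The 2 known points determine the degree-1 polynomial uniquely.
Write p(n) = an + b. Substituting each data point gives a linear system:
  a + b = 5
  5a + b = 25
Solving the system yields a = 5, b = 0.
So p(n) = 5n.
Then p(3) = 15.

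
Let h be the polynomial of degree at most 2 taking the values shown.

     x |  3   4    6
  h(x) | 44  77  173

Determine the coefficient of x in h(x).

Write h(x) = ax^2 + bx + c. Substituting each data point gives a linear system:
  9a + 3b + c = 44
  16a + 4b + c = 77
  36a + 6b + c = 173
Solving the system yields a = 5, b = -2, c = 5.
So h(x) = 5x^2 - 2x + 5.
The coefficient of x is -2.

-2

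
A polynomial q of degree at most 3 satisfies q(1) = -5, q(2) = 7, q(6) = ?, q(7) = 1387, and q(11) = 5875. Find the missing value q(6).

The 4 known points determine the degree-3 polynomial uniquely.
Write q(t) = at^3 + bt^2 + ct + d. Substituting each data point gives a linear system:
  a + b + c + d = -5
  8a + 4b + 2c + d = 7
  343a + 49b + 7c + d = 1387
  1331a + 121b + 11c + d = 5875
Solving the system yields a = 5, b = -6, c = -5, d = 1.
So q(t) = 5t³ - 6t² - 5t + 1.
Then q(6) = 835.

835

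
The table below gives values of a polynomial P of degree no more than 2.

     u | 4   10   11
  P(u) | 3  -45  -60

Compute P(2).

Write P(u) = au^2 + bu + c. Substituting each data point gives a linear system:
  16a + 4b + c = 3
  100a + 10b + c = -45
  121a + 11b + c = -60
Solving the system yields a = -1, b = 6, c = -5.
So P(u) = -u² + 6u - 5.
Then P(2) = 3.

3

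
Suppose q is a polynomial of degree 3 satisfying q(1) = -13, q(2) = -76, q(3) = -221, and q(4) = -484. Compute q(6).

-1508

Forward differences of the values at x = 1, 2, 3, 4:
  q  : -13  -76  -221  -484
  Δ  : -63  -145  -263
  Δ^2: -82  -118
  Δ^3: -36
The third differences are constant, confirming degree 3.
Interpolating (Newton forward form) and evaluating at x = 6 gives q(6) = -1508.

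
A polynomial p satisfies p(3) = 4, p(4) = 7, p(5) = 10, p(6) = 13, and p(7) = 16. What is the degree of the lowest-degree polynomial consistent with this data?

1

Divided differences on the nodes 3, 4, 5, 6, 7:
  order 0: 4  7  10  13  16
  order 1: 3  3  3  3
  order 2: 0  0  0
  order 3: 0  0
  order 4: 0
The order-1 divided differences are all 3 (nonzero) and every higher order vanishes, so the data lies on a polynomial of degree exactly 1.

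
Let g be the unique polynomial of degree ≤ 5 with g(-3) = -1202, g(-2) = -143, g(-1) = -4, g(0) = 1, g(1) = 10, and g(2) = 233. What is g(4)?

Write g(x) = ax^5 + bx^4 + cx^3 + dx^2 + ex + k. Substituting each data point gives a linear system:
  -243a + 81b - 27c + 9d - 3e + k = -1202
  -32a + 16b - 8c + 4d - 2e + k = -143
  -a + b - c + d - e + k = -4
  k = 1
  a + b + c + d + e + k = 10
  32a + 16b + 8c + 4d + 2e + k = 233
Solving the system yields a = 6, b = 3, c = -1, d = -1, e = 2, k = 1.
So g(x) = 6x^5 + 3x^4 - x^3 - x^2 + 2x + 1.
Then g(4) = 6841.

6841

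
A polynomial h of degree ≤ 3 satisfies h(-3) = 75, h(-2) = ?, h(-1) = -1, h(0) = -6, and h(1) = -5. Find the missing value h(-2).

22

The 4 known points determine the degree-3 polynomial uniquely.
Write h(x) = ax^3 + bx^2 + cx + d. Substituting each data point gives a linear system:
  -27a + 9b - 3c + d = 75
  -a + b - c + d = -1
  d = -6
  a + b + c + d = -5
Solving the system yields a = -2, b = 3, c = 0, d = -6.
So h(x) = -2x^3 + 3x^2 - 6.
Then h(-2) = 22.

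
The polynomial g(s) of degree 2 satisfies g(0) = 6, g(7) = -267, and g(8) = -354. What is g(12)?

-822

Using the Lagrange interpolation formula with nodes 0, 7, 8:
  L_0(s) = (s - 7)(s - 8) / 56
  L_1(s) = s(s - 8) / -7
  L_2(s) = s(s - 7) / 8
Then g(s) = 6·L_0(s) - 267·L_1(s) - 354·L_2(s).
Expanding and collecting terms gives g(s) = -6s² + 3s + 6.
Evaluating at s = 12: g(12) = -822.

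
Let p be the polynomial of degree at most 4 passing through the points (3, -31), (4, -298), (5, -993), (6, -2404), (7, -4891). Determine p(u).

p(u) = -3u^4 + 6u^3 + 5u^2 + u + 2

Write p(u) = au^4 + bu^3 + cu^2 + du + e. Substituting each data point gives a linear system:
  81a + 27b + 9c + 3d + e = -31
  256a + 64b + 16c + 4d + e = -298
  625a + 125b + 25c + 5d + e = -993
  1296a + 216b + 36c + 6d + e = -2404
  2401a + 343b + 49c + 7d + e = -4891
Solving the system yields a = -3, b = 6, c = 5, d = 1, e = 2.
So p(u) = -3u^4 + 6u^3 + 5u^2 + u + 2.
Check: p(6) = -2404. ✓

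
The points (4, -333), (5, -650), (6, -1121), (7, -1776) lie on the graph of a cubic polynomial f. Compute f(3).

-140

Write f(t) = at^3 + bt^2 + ct + d. Substituting each data point gives a linear system:
  64a + 16b + 4c + d = -333
  125a + 25b + 5c + d = -650
  216a + 36b + 6c + d = -1121
  343a + 49b + 7c + d = -1776
Solving the system yields a = -5, b = -2, c = 6, d = -5.
So f(t) = -5t³ - 2t² + 6t - 5.
Then f(3) = -140.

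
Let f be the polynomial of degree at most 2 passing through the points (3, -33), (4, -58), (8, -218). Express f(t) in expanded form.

Using the Lagrange interpolation formula with nodes 3, 4, 8:
  L_0(t) = (t - 4)(t - 8) / 5
  L_1(t) = (t - 3)(t - 8) / -4
  L_2(t) = (t - 3)(t - 4) / 20
Then f(t) = -33·L_0(t) - 58·L_1(t) - 218·L_2(t).
Expanding and collecting terms gives f(t) = -3t^2 - 4t + 6.
Check: f(4) = -58. ✓

f(t) = -3t^2 - 4t + 6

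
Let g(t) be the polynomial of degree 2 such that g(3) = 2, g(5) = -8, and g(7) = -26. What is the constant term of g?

2

Write g(t) = at^2 + bt + c. Substituting each data point gives a linear system:
  9a + 3b + c = 2
  25a + 5b + c = -8
  49a + 7b + c = -26
Solving the system yields a = -1, b = 3, c = 2.
So g(t) = -t^2 + 3t + 2.
The constant term is 2.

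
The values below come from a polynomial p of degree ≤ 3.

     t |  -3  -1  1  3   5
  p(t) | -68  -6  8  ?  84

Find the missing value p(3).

The 4 known points determine the degree-3 polynomial uniquely.
Write p(t) = at^3 + bt^2 + ct + d. Substituting each data point gives a linear system:
  -27a + 9b - 3c + d = -68
  -a + b - c + d = -6
  a + b + c + d = 8
  125a + 25b + 5c + d = 84
Solving the system yields a = 1, b = -3, c = 6, d = 4.
So p(t) = t^3 - 3t^2 + 6t + 4.
Then p(3) = 22.

22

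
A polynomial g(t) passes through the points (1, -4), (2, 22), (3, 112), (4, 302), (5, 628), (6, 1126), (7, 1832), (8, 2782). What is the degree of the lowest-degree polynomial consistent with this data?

3

Forward differences of the values at t = 1, 2, 3, 4, 5, 6, 7, 8:
  g  : -4  22  112  302  628  1126  1832  2782
  Δ  : 26  90  190  326  498  706  950
  Δ^2: 64  100  136  172  208  244
  Δ^3: 36  36  36  36  36
  Δ^4: 0  0  0  0
  Δ^5: 0  0  0
  Δ^6: 0  0
  Δ^7: 0
The third differences are constant (36) and nonzero, while all higher differences vanish, so the minimal degree is 3.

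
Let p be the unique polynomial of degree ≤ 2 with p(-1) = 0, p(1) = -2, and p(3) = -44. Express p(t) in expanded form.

p(t) = -5t^2 - t + 4

Using the Lagrange interpolation formula with nodes -1, 1, 3:
  L_0(t) = (t - 1)(t - 3) / 8
  L_1(t) = (t + 1)(t - 3) / -4
  L_2(t) = (t + 1)(t - 1) / 8
Then p(t) = 0·L_0(t) - 2·L_1(t) - 44·L_2(t).
Expanding and collecting terms gives p(t) = -5t² - t + 4.
Check: p(-1) = 0. ✓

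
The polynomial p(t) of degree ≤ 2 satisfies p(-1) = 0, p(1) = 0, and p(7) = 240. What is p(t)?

Write p(t) = at^2 + bt + c. Substituting each data point gives a linear system:
  a - b + c = 0
  a + b + c = 0
  49a + 7b + c = 240
Solving the system yields a = 5, b = 0, c = -5.
So p(t) = 5t^2 - 5.
Check: p(1) = 0. ✓

p(t) = 5t^2 - 5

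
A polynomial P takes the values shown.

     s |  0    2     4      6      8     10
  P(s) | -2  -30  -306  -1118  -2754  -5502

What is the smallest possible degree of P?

Forward differences of the values at s = 0, 2, 4, 6, 8, 10:
  P  : -2  -30  -306  -1118  -2754  -5502
  Δ  : -28  -276  -812  -1636  -2748
  Δ^2: -248  -536  -824  -1112
  Δ^3: -288  -288  -288
  Δ^4: 0  0
  Δ^5: 0
The third differences are constant (-288) and nonzero, while all higher differences vanish, so the minimal degree is 3.

3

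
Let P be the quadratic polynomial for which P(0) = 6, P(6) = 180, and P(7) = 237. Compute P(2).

Using the Lagrange interpolation formula with nodes 0, 6, 7:
  L_0(t) = (t - 6)(t - 7) / 42
  L_1(t) = t(t - 7) / -6
  L_2(t) = t(t - 6) / 7
Then P(t) = 6·L_0(t) + 180·L_1(t) + 237·L_2(t).
Expanding and collecting terms gives P(t) = 4t^2 + 5t + 6.
Evaluating at t = 2: P(2) = 32.

32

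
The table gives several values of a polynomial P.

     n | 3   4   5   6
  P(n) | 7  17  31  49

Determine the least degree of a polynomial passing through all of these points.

2

Forward differences of the values at n = 3, 4, 5, 6:
  P  : 7  17  31  49
  Δ  : 10  14  18
  Δ^2: 4  4
  Δ^3: 0
The second differences are constant (4) and nonzero, while all higher differences vanish, so the minimal degree is 2.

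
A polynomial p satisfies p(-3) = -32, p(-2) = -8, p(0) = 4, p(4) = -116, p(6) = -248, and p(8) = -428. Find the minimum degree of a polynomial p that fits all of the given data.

2

Divided differences on the nodes -3, -2, 0, 4, 6, 8:
  order 0: -32  -8  4  -116  -248  -428
  order 1: 24  6  -30  -66  -90
  order 2: -6  -6  -6  -6
  order 3: 0  0  0
  order 4: 0  0
  order 5: 0
The order-2 divided differences are all -6 (nonzero) and every higher order vanishes, so the data lies on a polynomial of degree exactly 2.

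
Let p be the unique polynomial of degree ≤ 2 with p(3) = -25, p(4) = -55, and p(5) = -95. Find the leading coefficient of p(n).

-5

Write p(n) = an^2 + bn + c. Substituting each data point gives a linear system:
  9a + 3b + c = -25
  16a + 4b + c = -55
  25a + 5b + c = -95
Solving the system yields a = -5, b = 5, c = 5.
So p(n) = -5n^2 + 5n + 5.
The leading coefficient is -5.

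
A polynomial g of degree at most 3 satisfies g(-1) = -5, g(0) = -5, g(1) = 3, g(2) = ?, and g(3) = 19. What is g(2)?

The 4 known points determine the degree-3 polynomial uniquely.
Write g(x) = ax^3 + bx^2 + cx + d. Substituting each data point gives a linear system:
  -a + b - c + d = -5
  d = -5
  a + b + c + d = 3
  27a + 9b + 3c + d = 19
Solving the system yields a = -1, b = 4, c = 5, d = -5.
So g(x) = -x³ + 4x² + 5x - 5.
Then g(2) = 13.

13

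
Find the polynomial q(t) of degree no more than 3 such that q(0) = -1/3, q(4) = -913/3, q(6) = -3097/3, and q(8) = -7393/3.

Write q(t) = at^3 + bt^2 + ct + d. Substituting each data point gives a linear system:
  d = -1/3
  64a + 16b + 4c + d = -913/3
  216a + 36b + 6c + d = -3097/3
  512a + 64b + 8c + d = -7393/3
Solving the system yields a = -5, b = 2, c = -4, d = -1/3.
So q(t) = -5t³ + 2t² - 4t - 1/3.
Check: q(8) = -7393/3. ✓

q(t) = -5t^3 + 2t^2 - 4t - 1/3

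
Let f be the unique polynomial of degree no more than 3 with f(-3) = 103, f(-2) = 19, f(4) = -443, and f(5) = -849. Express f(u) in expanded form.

f(u) = -6u^3 - 5u^2 + 5u + 1

Using the Lagrange interpolation formula with nodes -3, -2, 4, 5:
  L_0(u) = (u + 2)(u - 4)(u - 5) / -56
  L_1(u) = (u + 3)(u - 4)(u - 5) / 42
  L_2(u) = (u + 3)(u + 2)(u - 5) / -42
  L_3(u) = (u + 3)(u + 2)(u - 4) / 56
Then f(u) = 103·L_0(u) + 19·L_1(u) - 443·L_2(u) - 849·L_3(u).
Expanding and collecting terms gives f(u) = -6u^3 - 5u^2 + 5u + 1.
Check: f(-3) = 103. ✓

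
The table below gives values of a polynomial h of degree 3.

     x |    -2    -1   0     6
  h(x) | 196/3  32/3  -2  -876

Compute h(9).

Using the Lagrange interpolation formula with nodes -2, -1, 0, 6:
  L_0(x) = (x + 1)x(x - 6) / -16
  L_1(x) = (x + 2)x(x - 6) / 7
  L_2(x) = (x + 2)(x + 1)(x - 6) / -12
  L_3(x) = (x + 2)(x + 1)x / 336
Then h(x) = 196/3·L_0(x) + 32/3·L_1(x) - 2·L_2(x) - 876·L_3(x).
Expanding and collecting terms gives h(x) = -5x^3 + 6x^2 - (5/3)x - 2.
Evaluating at x = 9: h(9) = -3176.

-3176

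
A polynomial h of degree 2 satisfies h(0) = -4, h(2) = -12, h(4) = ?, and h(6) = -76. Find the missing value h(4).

-36

The 3 known points determine the degree-2 polynomial uniquely.
Write h(t) = at^2 + bt + c. Substituting each data point gives a linear system:
  c = -4
  4a + 2b + c = -12
  36a + 6b + c = -76
Solving the system yields a = -2, b = 0, c = -4.
So h(t) = -2t^2 - 4.
Then h(4) = -36.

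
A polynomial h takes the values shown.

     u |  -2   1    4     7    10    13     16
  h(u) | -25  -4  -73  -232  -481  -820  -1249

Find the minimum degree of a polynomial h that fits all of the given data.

Forward differences of the values at u = -2, 1, 4, 7, 10, 13, 16:
  h  : -25  -4  -73  -232  -481  -820  -1249
  Δ  : 21  -69  -159  -249  -339  -429
  Δ^2: -90  -90  -90  -90  -90
  Δ^3: 0  0  0  0
  Δ^4: 0  0  0
  Δ^5: 0  0
  Δ^6: 0
The second differences are constant (-90) and nonzero, while all higher differences vanish, so the minimal degree is 2.

2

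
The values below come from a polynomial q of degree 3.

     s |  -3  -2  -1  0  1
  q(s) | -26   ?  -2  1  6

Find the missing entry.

-9

The 4 known points determine the degree-3 polynomial uniquely.
Write q(s) = as^3 + bs^2 + cs + d. Substituting each data point gives a linear system:
  -27a + 9b - 3c + d = -26
  -a + b - c + d = -2
  d = 1
  a + b + c + d = 6
Solving the system yields a = 1, b = 1, c = 3, d = 1.
So q(s) = s^3 + s^2 + 3s + 1.
Then q(-2) = -9.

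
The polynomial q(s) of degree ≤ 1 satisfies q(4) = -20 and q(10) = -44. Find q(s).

Write q(s) = as + b. Substituting each data point gives a linear system:
  4a + b = -20
  10a + b = -44
Solving the system yields a = -4, b = -4.
So q(s) = -4s - 4.
Check: q(4) = -20. ✓

q(s) = -4s - 4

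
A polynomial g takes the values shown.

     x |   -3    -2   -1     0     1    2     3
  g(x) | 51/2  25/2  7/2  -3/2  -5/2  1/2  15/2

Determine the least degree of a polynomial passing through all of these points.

Forward differences of the values at x = -3, -2, -1, 0, 1, 2, 3:
  g  : 51/2  25/2  7/2  -3/2  -5/2  1/2  15/2
  Δ  : -13  -9  -5  -1  3  7
  Δ^2: 4  4  4  4  4
  Δ^3: 0  0  0  0
  Δ^4: 0  0  0
  Δ^5: 0  0
  Δ^6: 0
The second differences are constant (4) and nonzero, while all higher differences vanish, so the minimal degree is 2.

2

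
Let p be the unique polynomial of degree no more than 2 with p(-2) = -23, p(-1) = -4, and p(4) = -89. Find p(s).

Using the Lagrange interpolation formula with nodes -2, -1, 4:
  L_0(s) = (s + 1)(s - 4) / 6
  L_1(s) = (s + 2)(s - 4) / -5
  L_2(s) = (s + 2)(s + 1) / 30
Then p(s) = -23·L_0(s) - 4·L_1(s) - 89·L_2(s).
Expanding and collecting terms gives p(s) = -6s^2 + s + 3.
Check: p(4) = -89. ✓

p(s) = -6s^2 + s + 3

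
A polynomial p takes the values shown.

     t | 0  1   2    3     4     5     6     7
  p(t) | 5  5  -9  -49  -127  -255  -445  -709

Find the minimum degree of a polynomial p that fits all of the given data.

3

Forward differences of the values at t = 0, 1, 2, 3, 4, 5, 6, 7:
  p  : 5  5  -9  -49  -127  -255  -445  -709
  Δ  : 0  -14  -40  -78  -128  -190  -264
  Δ^2: -14  -26  -38  -50  -62  -74
  Δ^3: -12  -12  -12  -12  -12
  Δ^4: 0  0  0  0
  Δ^5: 0  0  0
  Δ^6: 0  0
  Δ^7: 0
The third differences are constant (-12) and nonzero, while all higher differences vanish, so the minimal degree is 3.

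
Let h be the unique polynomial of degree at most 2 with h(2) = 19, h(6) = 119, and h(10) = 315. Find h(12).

449

Using the Lagrange interpolation formula with nodes 2, 6, 10:
  L_0(t) = (t - 6)(t - 10) / 32
  L_1(t) = (t - 2)(t - 10) / -16
  L_2(t) = (t - 2)(t - 6) / 32
Then h(t) = 19·L_0(t) + 119·L_1(t) + 315·L_2(t).
Expanding and collecting terms gives h(t) = 3t^2 + t + 5.
Evaluating at t = 12: h(12) = 449.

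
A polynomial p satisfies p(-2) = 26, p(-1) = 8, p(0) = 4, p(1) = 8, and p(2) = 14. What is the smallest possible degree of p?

3

Forward differences of the values at s = -2, -1, 0, 1, 2:
  p  : 26  8  4  8  14
  Δ  : -18  -4  4  6
  Δ^2: 14  8  2
  Δ^3: -6  -6
  Δ^4: 0
The third differences are constant (-6) and nonzero, while all higher differences vanish, so the minimal degree is 3.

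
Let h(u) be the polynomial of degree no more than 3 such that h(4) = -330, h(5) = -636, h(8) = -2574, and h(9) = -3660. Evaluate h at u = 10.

Write h(u) = au^3 + bu^2 + cu + d. Substituting each data point gives a linear system:
  64a + 16b + 4c + d = -330
  125a + 25b + 5c + d = -636
  512a + 64b + 8c + d = -2574
  729a + 81b + 9c + d = -3660
Solving the system yields a = -5, b = 0, c = -1, d = -6.
So h(u) = -5u³ - u - 6.
Then h(10) = -5016.

-5016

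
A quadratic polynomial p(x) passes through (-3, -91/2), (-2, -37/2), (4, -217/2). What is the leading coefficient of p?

-6

Write p(x) = ax^2 + bx + c. Substituting each data point gives a linear system:
  9a - 3b + c = -91/2
  4a - 2b + c = -37/2
  16a + 4b + c = -217/2
Solving the system yields a = -6, b = -3, c = -1/2.
So p(x) = -6x^2 - 3x - 1/2.
The leading coefficient is -6.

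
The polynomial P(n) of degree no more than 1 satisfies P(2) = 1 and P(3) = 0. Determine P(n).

Using the Lagrange interpolation formula with nodes 2, 3:
  L_0(n) = (n - 3) / -1
  L_1(n) = (n - 2) / 1
Then P(n) = 1·L_0(n) + 0·L_1(n).
Expanding and collecting terms gives P(n) = -n + 3.
Check: P(3) = 0. ✓

P(n) = -n + 3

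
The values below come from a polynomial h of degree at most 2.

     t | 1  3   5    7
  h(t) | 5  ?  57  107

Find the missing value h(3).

23

On equispaced nodes a degree-2 polynomial has vanishing third forward difference, so
  - h(1) + 3·h(3) - 3·h(5) + h(7) = 0.
Substituting the known values and solving for h(3):
  3·h(3) = 69
  h(3) = 23.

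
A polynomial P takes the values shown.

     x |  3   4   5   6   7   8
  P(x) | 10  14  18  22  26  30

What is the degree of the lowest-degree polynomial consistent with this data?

Forward differences of the values at x = 3, 4, 5, 6, 7, 8:
  P  : 10  14  18  22  26  30
  Δ  : 4  4  4  4  4
  Δ^2: 0  0  0  0
  Δ^3: 0  0  0
  Δ^4: 0  0
  Δ^5: 0
The first differences are constant (4) and nonzero, while all higher differences vanish, so the minimal degree is 1.

1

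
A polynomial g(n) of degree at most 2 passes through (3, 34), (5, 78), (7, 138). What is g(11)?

306

Write g(n) = an^2 + bn + c. Substituting each data point gives a linear system:
  9a + 3b + c = 34
  25a + 5b + c = 78
  49a + 7b + c = 138
Solving the system yields a = 2, b = 6, c = -2.
So g(n) = 2n^2 + 6n - 2.
Then g(11) = 306.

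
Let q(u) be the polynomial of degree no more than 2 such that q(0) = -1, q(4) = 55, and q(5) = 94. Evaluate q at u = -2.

Write q(u) = au^2 + bu + c. Substituting each data point gives a linear system:
  c = -1
  16a + 4b + c = 55
  25a + 5b + c = 94
Solving the system yields a = 5, b = -6, c = -1.
So q(u) = 5u^2 - 6u - 1.
Then q(-2) = 31.

31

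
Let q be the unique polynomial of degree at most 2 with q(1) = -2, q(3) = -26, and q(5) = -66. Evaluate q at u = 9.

-194

Using the Lagrange interpolation formula with nodes 1, 3, 5:
  L_0(u) = (u - 3)(u - 5) / 8
  L_1(u) = (u - 1)(u - 5) / -4
  L_2(u) = (u - 1)(u - 3) / 8
Then q(u) = -2·L_0(u) - 26·L_1(u) - 66·L_2(u).
Expanding and collecting terms gives q(u) = -2u^2 - 4u + 4.
Evaluating at u = 9: q(9) = -194.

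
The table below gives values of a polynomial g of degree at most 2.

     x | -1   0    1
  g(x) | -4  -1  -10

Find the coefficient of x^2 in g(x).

Write g(x) = ax^2 + bx + c. Substituting each data point gives a linear system:
  a - b + c = -4
  c = -1
  a + b + c = -10
Solving the system yields a = -6, b = -3, c = -1.
So g(x) = -6x^2 - 3x - 1.
The leading coefficient is -6.

-6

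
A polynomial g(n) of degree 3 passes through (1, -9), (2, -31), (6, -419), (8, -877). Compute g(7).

Using the Lagrange interpolation formula with nodes 1, 2, 6, 8:
  L_0(n) = (n - 2)(n - 6)(n - 8) / -35
  L_1(n) = (n - 1)(n - 6)(n - 8) / 24
  L_2(n) = (n - 1)(n - 2)(n - 8) / -40
  L_3(n) = (n - 1)(n - 2)(n - 6) / 84
Then g(n) = -9·L_0(n) - 31·L_1(n) - 419·L_2(n) - 877·L_3(n).
Expanding and collecting terms gives g(n) = -n³ - 6n² + 3n - 5.
Evaluating at n = 7: g(7) = -621.

-621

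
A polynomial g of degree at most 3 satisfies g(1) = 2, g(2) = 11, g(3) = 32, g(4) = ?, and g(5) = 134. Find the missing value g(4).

On equispaced nodes a degree-3 polynomial has vanishing fourth forward difference, so
  g(1) - 4·g(2) + 6·g(3) - 4·g(4) + g(5) = 0.
Substituting the known values and solving for g(4):
  -4·g(4) = -284
  g(4) = 71.

71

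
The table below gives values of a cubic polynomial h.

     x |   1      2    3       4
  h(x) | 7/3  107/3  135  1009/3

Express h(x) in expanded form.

Using the Lagrange interpolation formula with nodes 1, 2, 3, 4:
  L_0(x) = (x - 2)(x - 3)(x - 4) / -6
  L_1(x) = (x - 1)(x - 3)(x - 4) / 2
  L_2(x) = (x - 1)(x - 2)(x - 4) / -2
  L_3(x) = (x - 1)(x - 2)(x - 3) / 6
Then h(x) = 7/3·L_0(x) + 107/3·L_1(x) + 135·L_2(x) + 1009/3·L_3(x).
Expanding and collecting terms gives h(x) = 6x^3 - 3x^2 + (1/3)x - 1.
Check: h(3) = 135. ✓

h(x) = 6x^3 - 3x^2 + (1/3)x - 1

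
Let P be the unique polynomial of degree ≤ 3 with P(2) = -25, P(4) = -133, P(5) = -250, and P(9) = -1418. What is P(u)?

Using the Lagrange interpolation formula with nodes 2, 4, 5, 9:
  L_0(u) = (u - 4)(u - 5)(u - 9) / -42
  L_1(u) = (u - 2)(u - 5)(u - 9) / 10
  L_2(u) = (u - 2)(u - 4)(u - 9) / -12
  L_3(u) = (u - 2)(u - 4)(u - 5) / 140
Then P(u) = -25·L_0(u) - 133·L_1(u) - 250·L_2(u) - 1418·L_3(u).
Expanding and collecting terms gives P(u) = -2u³ + u² - 4u - 5.
Check: P(5) = -250. ✓

P(u) = -2u^3 + u^2 - 4u - 5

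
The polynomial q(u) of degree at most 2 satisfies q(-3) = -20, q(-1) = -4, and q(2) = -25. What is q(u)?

q(u) = -3u^2 - 4u - 5

Using the Lagrange interpolation formula with nodes -3, -1, 2:
  L_0(u) = (u + 1)(u - 2) / 10
  L_1(u) = (u + 3)(u - 2) / -6
  L_2(u) = (u + 3)(u + 1) / 15
Then q(u) = -20·L_0(u) - 4·L_1(u) - 25·L_2(u).
Expanding and collecting terms gives q(u) = -3u^2 - 4u - 5.
Check: q(-1) = -4. ✓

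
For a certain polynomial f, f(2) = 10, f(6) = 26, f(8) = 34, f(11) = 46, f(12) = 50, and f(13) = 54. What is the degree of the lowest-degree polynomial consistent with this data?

1

Divided differences on the nodes 2, 6, 8, 11, 12, 13:
  order 0: 10  26  34  46  50  54
  order 1: 4  4  4  4  4
  order 2: 0  0  0  0
  order 3: 0  0  0
  order 4: 0  0
  order 5: 0
The order-1 divided differences are all 4 (nonzero) and every higher order vanishes, so the data lies on a polynomial of degree exactly 1.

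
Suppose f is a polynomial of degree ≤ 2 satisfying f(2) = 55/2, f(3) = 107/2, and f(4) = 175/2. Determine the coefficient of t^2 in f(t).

4

Write f(t) = at^2 + bt + c. Substituting each data point gives a linear system:
  4a + 2b + c = 55/2
  9a + 3b + c = 107/2
  16a + 4b + c = 175/2
Solving the system yields a = 4, b = 6, c = -1/2.
So f(t) = 4t² + 6t - 1/2.
The leading coefficient is 4.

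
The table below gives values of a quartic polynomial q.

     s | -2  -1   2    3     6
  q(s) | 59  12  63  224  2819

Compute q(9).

13622

Write q(s) = as^4 + bs^3 + cs^2 + ds + e. Substituting each data point gives a linear system:
  16a - 8b + 4c - 2d + e = 59
  a - b + c - d + e = 12
  16a + 8b + 4c + 2d + e = 63
  81a + 27b + 9c + 3d + e = 224
  1296a + 216b + 36c + 6d + e = 2819
Solving the system yields a = 2, b = 0, c = 6, d = 1, e = 5.
So q(s) = 2s^4 + 6s^2 + s + 5.
Then q(9) = 13622.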